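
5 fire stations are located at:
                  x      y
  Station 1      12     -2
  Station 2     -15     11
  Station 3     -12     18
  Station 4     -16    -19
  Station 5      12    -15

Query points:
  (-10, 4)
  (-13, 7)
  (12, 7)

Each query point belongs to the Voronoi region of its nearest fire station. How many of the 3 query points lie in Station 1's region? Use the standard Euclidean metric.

1

(-10, 4) — d² to each: Station 1:520, Station 2:74, Station 3:200, Station 4:565, Station 5:845 → nearest is Station 2
(-13, 7) — d² to each: Station 1:706, Station 2:20, Station 3:122, Station 4:685, Station 5:1109 → nearest is Station 2
(12, 7) — d² to each: Station 1:81, Station 2:745, Station 3:697, Station 4:1460, Station 5:484 → nearest is Station 1
1 of the 3 points has Station 1 as nearest.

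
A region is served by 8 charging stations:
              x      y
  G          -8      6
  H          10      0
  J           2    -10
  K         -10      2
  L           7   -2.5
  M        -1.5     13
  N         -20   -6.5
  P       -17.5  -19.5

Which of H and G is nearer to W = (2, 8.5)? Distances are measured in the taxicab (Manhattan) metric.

d(W,H) = |2−10| + |8.5−0| = 8 + 8.5 = 16.5
d(W,G) = |2−(-8)| + |8.5−6| = 10 + 2.5 = 12.5
16.5 > 12.5, so G is closer.

G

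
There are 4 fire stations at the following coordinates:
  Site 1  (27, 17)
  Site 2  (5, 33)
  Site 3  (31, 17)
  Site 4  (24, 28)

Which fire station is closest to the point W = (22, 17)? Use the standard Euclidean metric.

Compare squared distances (the ordering matches that of the actual distances):
d²(W, Site 1) = (22−27)² + (17−17)² = 25 + 0 = 25
d²(W, Site 2) = (22−5)² + (17−33)² = 289 + 256 = 545
d²(W, Site 3) = (22−31)² + (17−17)² = 81 + 0 = 81
d²(W, Site 4) = (22−24)² + (17−28)² = 4 + 121 = 125
The smallest is to Site 1, so W lies in the Voronoi region of Site 1.

Site 1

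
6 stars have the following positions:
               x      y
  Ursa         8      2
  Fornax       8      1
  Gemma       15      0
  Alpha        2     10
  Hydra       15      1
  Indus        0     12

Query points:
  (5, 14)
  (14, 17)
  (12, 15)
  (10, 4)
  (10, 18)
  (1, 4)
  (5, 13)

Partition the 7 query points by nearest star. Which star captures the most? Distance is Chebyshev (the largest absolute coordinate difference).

(5, 14) — d to each: Ursa:12, Fornax:13, Gemma:14, Alpha:4, Hydra:13, Indus:5 → nearest is Alpha
(14, 17) — d to each: Ursa:15, Fornax:16, Gemma:17, Alpha:12, Hydra:16, Indus:14 → nearest is Alpha
(12, 15) — d to each: Ursa:13, Fornax:14, Gemma:15, Alpha:10, Hydra:14, Indus:12 → nearest is Alpha
(10, 4) — d to each: Ursa:2, Fornax:3, Gemma:5, Alpha:8, Hydra:5, Indus:10 → nearest is Ursa
(10, 18) — d to each: Ursa:16, Fornax:17, Gemma:18, Alpha:8, Hydra:17, Indus:10 → nearest is Alpha
(1, 4) — d to each: Ursa:7, Fornax:7, Gemma:14, Alpha:6, Hydra:14, Indus:8 → nearest is Alpha
(5, 13) — d to each: Ursa:11, Fornax:12, Gemma:13, Alpha:3, Hydra:12, Indus:5 → nearest is Alpha
Tally — Ursa:1, Alpha:6. Alpha captures the most (6).

Alpha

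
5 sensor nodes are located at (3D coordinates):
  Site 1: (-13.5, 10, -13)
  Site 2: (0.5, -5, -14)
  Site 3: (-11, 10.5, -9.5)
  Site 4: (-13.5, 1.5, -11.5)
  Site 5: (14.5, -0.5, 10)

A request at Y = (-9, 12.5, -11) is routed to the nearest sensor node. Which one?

Site 3

Compare squared distances (the ordering matches that of the actual distances):
d²(Y, Site 1) = (-9−(-13.5))² + (12.5−10)² + (-11−(-13))² = 20.25 + 6.25 + 4 = 30.5
d²(Y, Site 2) = (-9−0.5)² + (12.5−(-5))² + (-11−(-14))² = 90.25 + 306.25 + 9 = 405.5
d²(Y, Site 3) = (-9−(-11))² + (12.5−10.5)² + (-11−(-9.5))² = 4 + 4 + 2.25 = 10.25
d²(Y, Site 4) = (-9−(-13.5))² + (12.5−1.5)² + (-11−(-11.5))² = 20.25 + 121 + 0.25 = 141.5
d²(Y, Site 5) = (-9−14.5)² + (12.5−(-0.5))² + (-11−10)² = 552.25 + 169 + 441 = 1162.25
Minimum is at Site 3.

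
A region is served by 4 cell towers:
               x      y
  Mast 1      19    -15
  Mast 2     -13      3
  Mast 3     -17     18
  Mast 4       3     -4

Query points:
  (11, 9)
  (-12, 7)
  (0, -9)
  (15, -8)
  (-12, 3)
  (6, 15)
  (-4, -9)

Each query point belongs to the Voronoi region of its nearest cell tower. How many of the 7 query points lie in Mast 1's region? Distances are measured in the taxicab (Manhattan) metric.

1

(11, 9) — d to each: Mast 1:32, Mast 2:30, Mast 3:37, Mast 4:21 → nearest is Mast 4
(-12, 7) — d to each: Mast 1:53, Mast 2:5, Mast 3:16, Mast 4:26 → nearest is Mast 2
(0, -9) — d to each: Mast 1:25, Mast 2:25, Mast 3:44, Mast 4:8 → nearest is Mast 4
(15, -8) — d to each: Mast 1:11, Mast 2:39, Mast 3:58, Mast 4:16 → nearest is Mast 1
(-12, 3) — d to each: Mast 1:49, Mast 2:1, Mast 3:20, Mast 4:22 → nearest is Mast 2
(6, 15) — d to each: Mast 1:43, Mast 2:31, Mast 3:26, Mast 4:22 → nearest is Mast 4
(-4, -9) — d to each: Mast 1:29, Mast 2:21, Mast 3:40, Mast 4:12 → nearest is Mast 4
1 of the 7 points has Mast 1 as nearest.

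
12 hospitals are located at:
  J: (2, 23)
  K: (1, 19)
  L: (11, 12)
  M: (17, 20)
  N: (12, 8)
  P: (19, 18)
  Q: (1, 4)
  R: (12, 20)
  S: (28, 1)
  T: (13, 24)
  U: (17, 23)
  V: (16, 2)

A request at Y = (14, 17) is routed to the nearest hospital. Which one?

Compare squared distances (the ordering matches that of the actual distances):
|YJ|² = 144 + 36 = 180
|YK|² = 169 + 4 = 173
|YL|² = 9 + 25 = 34
|YM|² = 9 + 9 = 18
|YN|² = 4 + 81 = 85
|YP|² = 25 + 1 = 26
|YQ|² = 169 + 169 = 338
|YR|² = 4 + 9 = 13
|YS|² = 196 + 256 = 452
|YT|² = 1 + 49 = 50
|YU|² = 9 + 36 = 45
|YV|² = 4 + 225 = 229
Minimum is at R.

R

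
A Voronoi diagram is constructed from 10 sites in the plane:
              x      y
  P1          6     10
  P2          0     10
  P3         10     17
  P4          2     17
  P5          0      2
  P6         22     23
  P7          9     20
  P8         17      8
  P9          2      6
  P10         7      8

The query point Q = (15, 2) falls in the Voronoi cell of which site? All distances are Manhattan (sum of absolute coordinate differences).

d(Q,P1) = |15−6| + |2−10| = 9 + 8 = 17
d(Q,P2) = |15−0| + |2−10| = 15 + 8 = 23
d(Q,P3) = |15−10| + |2−17| = 5 + 15 = 20
d(Q,P4) = |15−2| + |2−17| = 13 + 15 = 28
d(Q,P5) = |15−0| + |2−2| = 15 + 0 = 15
d(Q,P6) = |15−22| + |2−23| = 7 + 21 = 28
d(Q,P7) = |15−9| + |2−20| = 6 + 18 = 24
d(Q,P8) = |15−17| + |2−8| = 2 + 6 = 8
d(Q,P9) = |15−2| + |2−6| = 13 + 4 = 17
d(Q, P10) = |15−7| + |2−8| = 8 + 6 = 14
P8 is nearest.

P8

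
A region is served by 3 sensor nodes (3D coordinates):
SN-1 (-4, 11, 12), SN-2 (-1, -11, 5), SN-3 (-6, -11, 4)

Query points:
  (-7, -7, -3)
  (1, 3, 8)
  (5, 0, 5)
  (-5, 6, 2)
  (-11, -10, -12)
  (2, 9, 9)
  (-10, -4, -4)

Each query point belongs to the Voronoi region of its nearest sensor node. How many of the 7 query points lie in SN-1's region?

3

(-7, -7, -3) — d² to each: SN-1:558, SN-2:116, SN-3:66 → nearest is SN-3
(1, 3, 8) — d² to each: SN-1:105, SN-2:209, SN-3:261 → nearest is SN-1
(5, 0, 5) — d² to each: SN-1:251, SN-2:157, SN-3:243 → nearest is SN-2
(-5, 6, 2) — d² to each: SN-1:126, SN-2:314, SN-3:294 → nearest is SN-1
(-11, -10, -12) — d² to each: SN-1:1066, SN-2:390, SN-3:282 → nearest is SN-3
(2, 9, 9) — d² to each: SN-1:49, SN-2:425, SN-3:489 → nearest is SN-1
(-10, -4, -4) — d² to each: SN-1:517, SN-2:211, SN-3:129 → nearest is SN-3
3 of the 7 points have SN-1 as nearest.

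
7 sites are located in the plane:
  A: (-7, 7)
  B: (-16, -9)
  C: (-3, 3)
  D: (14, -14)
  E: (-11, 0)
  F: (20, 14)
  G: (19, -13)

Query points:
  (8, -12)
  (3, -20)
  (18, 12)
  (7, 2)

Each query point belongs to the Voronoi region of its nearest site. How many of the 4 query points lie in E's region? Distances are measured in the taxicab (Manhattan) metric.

0

(8, -12) — d to each: A:34, B:27, C:26, D:8, E:31, F:38, G:12 → nearest is D
(3, -20) — d to each: A:37, B:30, C:29, D:17, E:34, F:51, G:23 → nearest is D
(18, 12) — d to each: A:30, B:55, C:30, D:30, E:41, F:4, G:26 → nearest is F
(7, 2) — d to each: A:19, B:34, C:11, D:23, E:20, F:25, G:27 → nearest is C
0 of the 4 points have E as nearest.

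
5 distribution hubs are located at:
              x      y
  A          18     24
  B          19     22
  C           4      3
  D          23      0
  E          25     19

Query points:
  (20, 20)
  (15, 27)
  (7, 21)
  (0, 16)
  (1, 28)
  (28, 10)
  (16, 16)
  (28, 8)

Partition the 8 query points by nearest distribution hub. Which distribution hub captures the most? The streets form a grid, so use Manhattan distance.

(20, 20) — d to each: A:6, B:3, C:33, D:23, E:6 → nearest is B
(15, 27) — d to each: A:6, B:9, C:35, D:35, E:18 → nearest is A
(7, 21) — d to each: A:14, B:13, C:21, D:37, E:20 → nearest is B
(0, 16) — d to each: A:26, B:25, C:17, D:39, E:28 → nearest is C
(1, 28) — d to each: A:21, B:24, C:28, D:50, E:33 → nearest is A
(28, 10) — d to each: A:24, B:21, C:31, D:15, E:12 → nearest is E
(16, 16) — d to each: A:10, B:9, C:25, D:23, E:12 → nearest is B
(28, 8) — d to each: A:26, B:23, C:29, D:13, E:14 → nearest is D
Tally — A:2, B:3, C:1, D:1, E:1. B captures the most (3).

B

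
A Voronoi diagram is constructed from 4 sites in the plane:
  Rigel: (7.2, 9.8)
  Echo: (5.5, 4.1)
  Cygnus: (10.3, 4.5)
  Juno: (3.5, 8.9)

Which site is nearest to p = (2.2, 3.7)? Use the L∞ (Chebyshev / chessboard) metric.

d(p, Rigel) = max(5, 6.1) = 6.1
d(p, Echo) = max(3.3, 0.4) = 3.3
d(p, Cygnus) = max(8.1, 0.8) = 8.1
d(p, Juno) = max(1.3, 5.2) = 5.2
The smallest is to Echo, so p lies in the Voronoi region of Echo.

Echo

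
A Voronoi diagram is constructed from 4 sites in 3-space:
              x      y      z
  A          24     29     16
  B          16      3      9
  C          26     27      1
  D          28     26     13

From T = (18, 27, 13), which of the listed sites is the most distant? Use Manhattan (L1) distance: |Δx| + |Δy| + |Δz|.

B

d(T,A) = |18−24| + |27−29| + |13−16| = 6 + 2 + 3 = 11
d(T,B) = |18−16| + |27−3| + |13−9| = 2 + 24 + 4 = 30
d(T,C) = |18−26| + |27−27| + |13−1| = 8 + 0 + 12 = 20
d(T,D) = |18−28| + |27−26| + |13−13| = 10 + 1 + 0 = 11
The largest is to B.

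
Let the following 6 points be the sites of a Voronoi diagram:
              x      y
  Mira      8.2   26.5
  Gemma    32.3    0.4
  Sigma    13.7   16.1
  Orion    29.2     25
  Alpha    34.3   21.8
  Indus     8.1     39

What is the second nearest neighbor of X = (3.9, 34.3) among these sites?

Since √ is increasing, it suffices to compare squared distances:
d²(X, Mira) = (3.9−8.2)² + (34.3−26.5)² = 18.49 + 60.84 = 79.33
d²(X, Gemma) = (3.9−32.3)² + (34.3−0.4)² = 806.56 + 1149.21 = 1955.77
d²(X, Sigma) = (3.9−13.7)² + (34.3−16.1)² = 96.04 + 331.24 = 427.28
d²(X, Orion) = (3.9−29.2)² + (34.3−25)² = 640.09 + 86.49 = 726.58
d²(X, Alpha) = (3.9−34.3)² + (34.3−21.8)² = 924.16 + 156.25 = 1080.41
d²(X, Indus) = (3.9−8.1)² + (34.3−39)² = 17.64 + 22.09 = 39.73
Sorted ascending: Indus, Mira, Sigma, … — the second-nearest is Mira.

Mira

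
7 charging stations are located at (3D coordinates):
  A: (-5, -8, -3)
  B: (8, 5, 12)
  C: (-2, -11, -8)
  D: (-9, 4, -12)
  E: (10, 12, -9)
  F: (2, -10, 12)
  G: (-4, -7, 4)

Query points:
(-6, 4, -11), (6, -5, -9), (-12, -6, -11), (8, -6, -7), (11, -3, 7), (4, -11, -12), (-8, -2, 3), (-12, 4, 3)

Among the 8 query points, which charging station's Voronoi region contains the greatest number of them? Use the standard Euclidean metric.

C

(-6, 4, -11) — d² to each: A:209, B:726, C:250, D:10, E:324, F:789, G:350 → nearest is D
(6, -5, -9) — d² to each: A:166, B:545, C:101, D:315, E:305, F:482, G:273 → nearest is C
(-12, -6, -11) — d² to each: A:117, B:1050, C:134, D:110, E:812, F:741, G:290 → nearest is D
(8, -6, -7) — d² to each: A:189, B:482, C:126, D:414, E:332, F:413, G:266 → nearest is C
(11, -3, 7) — d² to each: A:381, B:98, C:458, D:810, E:482, F:155, G:250 → nearest is B
(4, -11, -12) — d² to each: A:171, B:848, C:52, D:394, E:574, F:581, G:336 → nearest is C
(-8, -2, 3) — d² to each: A:81, B:386, C:238, D:262, E:664, F:245, G:42 → nearest is G
(-12, 4, 3) — d² to each: A:229, B:482, C:446, D:234, E:692, F:473, G:186 → nearest is G
Tally — B:1, C:3, D:2, G:2. C captures the most (3).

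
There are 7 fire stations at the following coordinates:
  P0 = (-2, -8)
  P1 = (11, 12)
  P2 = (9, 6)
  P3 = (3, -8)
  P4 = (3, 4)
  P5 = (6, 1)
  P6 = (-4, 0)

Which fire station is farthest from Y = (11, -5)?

Since √ is increasing, it suffices to compare squared distances:
|YP0|² = (11−(-2))² + (-5−(-8))² = 169 + 9 = 178
|YP1|² = (11−11)² + (-5−12)² = 0 + 289 = 289
|YP2|² = (11−9)² + (-5−6)² = 4 + 121 = 125
|YP3|² = (11−3)² + (-5−(-8))² = 64 + 9 = 73
|YP4|² = (11−3)² + (-5−4)² = 64 + 81 = 145
|YP5|² = (11−6)² + (-5−1)² = 25 + 36 = 61
|YP6|² = (11−(-4))² + (-5−0)² = 225 + 25 = 250
The largest is to P1.

P1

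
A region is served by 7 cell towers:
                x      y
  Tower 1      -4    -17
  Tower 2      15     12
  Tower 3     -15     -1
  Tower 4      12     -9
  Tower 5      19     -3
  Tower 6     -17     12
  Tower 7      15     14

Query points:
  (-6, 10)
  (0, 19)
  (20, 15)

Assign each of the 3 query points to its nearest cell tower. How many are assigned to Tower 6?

1

(-6, 10) — d² to each: Tower 1:733, Tower 2:445, Tower 3:202, Tower 4:685, Tower 5:794, Tower 6:125, Tower 7:457 → nearest is Tower 6
(0, 19) — d² to each: Tower 1:1312, Tower 2:274, Tower 3:625, Tower 4:928, Tower 5:845, Tower 6:338, Tower 7:250 → nearest is Tower 7
(20, 15) — d² to each: Tower 1:1600, Tower 2:34, Tower 3:1481, Tower 4:640, Tower 5:325, Tower 6:1378, Tower 7:26 → nearest is Tower 7
1 of the 3 points has Tower 6 as nearest.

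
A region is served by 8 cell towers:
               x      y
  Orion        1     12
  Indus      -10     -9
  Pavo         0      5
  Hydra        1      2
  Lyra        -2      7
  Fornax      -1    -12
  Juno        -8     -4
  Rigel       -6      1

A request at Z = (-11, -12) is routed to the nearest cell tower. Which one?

Indus

Squared Euclidean distances:
d²(Z, Orion) = (-11−1)² + (-12−12)² = 144 + 576 = 720
d²(Z, Indus) = (-11−(-10))² + (-12−(-9))² = 1 + 9 = 10
d²(Z, Pavo) = (-11−0)² + (-12−5)² = 121 + 289 = 410
d²(Z, Hydra) = (-11−1)² + (-12−2)² = 144 + 196 = 340
d²(Z, Lyra) = (-11−(-2))² + (-12−7)² = 81 + 361 = 442
d²(Z, Fornax) = (-11−(-1))² + (-12−(-12))² = 100 + 0 = 100
d²(Z, Juno) = (-11−(-8))² + (-12−(-4))² = 9 + 64 = 73
d²(Z, Rigel) = (-11−(-6))² + (-12−1)² = 25 + 169 = 194
The smallest is to Indus, so Z lies in the Voronoi region of Indus.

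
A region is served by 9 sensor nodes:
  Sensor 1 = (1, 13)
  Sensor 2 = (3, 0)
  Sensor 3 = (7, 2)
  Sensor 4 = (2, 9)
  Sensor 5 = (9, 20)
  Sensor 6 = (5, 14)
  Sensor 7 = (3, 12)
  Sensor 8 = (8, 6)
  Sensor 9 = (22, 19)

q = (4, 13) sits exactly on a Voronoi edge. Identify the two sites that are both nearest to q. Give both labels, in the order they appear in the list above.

Squared distances from q to each site:
d²(q, Sensor 1) = (4−1)² + (13−13)² = 9 + 0 = 9
d²(q, Sensor 2) = (4−3)² + (13−0)² = 1 + 169 = 170
d²(q, Sensor 3) = (4−7)² + (13−2)² = 9 + 121 = 130
d²(q, Sensor 4) = (4−2)² + (13−9)² = 4 + 16 = 20
d²(q, Sensor 5) = (4−9)² + (13−20)² = 25 + 49 = 74
d²(q, Sensor 6) = (4−5)² + (13−14)² = 1 + 1 = 2
d²(q, Sensor 7) = (4−3)² + (13−12)² = 1 + 1 = 2
d²(q, Sensor 8) = (4−8)² + (13−6)² = 16 + 49 = 65
d²(q, Sensor 9) = (4−22)² + (13−19)² = 324 + 36 = 360
q is equidistant from Sensor 6 and Sensor 7 (both at squared distance 2), and every other site is strictly farther — so q lies on the Sensor 6–Sensor 7 Voronoi edge.

Sensor 6 and Sensor 7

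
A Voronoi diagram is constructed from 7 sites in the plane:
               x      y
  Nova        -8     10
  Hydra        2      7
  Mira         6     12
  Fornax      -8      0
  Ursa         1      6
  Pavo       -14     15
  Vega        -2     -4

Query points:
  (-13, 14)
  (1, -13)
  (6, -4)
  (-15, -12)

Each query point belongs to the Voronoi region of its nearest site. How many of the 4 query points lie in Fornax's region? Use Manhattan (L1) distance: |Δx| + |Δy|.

(-13, 14) — d to each: Nova:9, Hydra:22, Mira:21, Fornax:19, Ursa:22, Pavo:2, Vega:29 → nearest is Pavo
(1, -13) — d to each: Nova:32, Hydra:21, Mira:30, Fornax:22, Ursa:19, Pavo:43, Vega:12 → nearest is Vega
(6, -4) — d to each: Nova:28, Hydra:15, Mira:16, Fornax:18, Ursa:15, Pavo:39, Vega:8 → nearest is Vega
(-15, -12) — d to each: Nova:29, Hydra:36, Mira:45, Fornax:19, Ursa:34, Pavo:28, Vega:21 → nearest is Fornax
1 of the 4 points has Fornax as nearest.

1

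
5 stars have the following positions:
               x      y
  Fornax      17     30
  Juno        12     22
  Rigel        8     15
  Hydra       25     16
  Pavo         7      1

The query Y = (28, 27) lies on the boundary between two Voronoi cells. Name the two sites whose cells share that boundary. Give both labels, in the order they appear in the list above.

Squared distances from Y to each site:
d²(Y, Fornax) = (28−17)² + (27−30)² = 121 + 9 = 130
d²(Y, Juno) = (28−12)² + (27−22)² = 256 + 25 = 281
d²(Y, Rigel) = (28−8)² + (27−15)² = 400 + 144 = 544
d²(Y, Hydra) = (28−25)² + (27−16)² = 9 + 121 = 130
d²(Y, Pavo) = (28−7)² + (27−1)² = 441 + 676 = 1117
Y is equidistant from Fornax and Hydra (both at squared distance 130), and every other site is strictly farther — so Y lies on the Fornax–Hydra Voronoi edge.

Fornax and Hydra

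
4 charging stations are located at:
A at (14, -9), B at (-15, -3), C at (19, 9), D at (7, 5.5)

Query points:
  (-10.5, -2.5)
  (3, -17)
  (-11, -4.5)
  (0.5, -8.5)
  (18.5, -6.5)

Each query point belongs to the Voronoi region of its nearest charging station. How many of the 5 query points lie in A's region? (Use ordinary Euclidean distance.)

3

(-10.5, -2.5) — d² to each: A:642.5, B:20.5, C:1002.5, D:370.25 → nearest is B
(3, -17) — d² to each: A:185, B:520, C:932, D:522.25 → nearest is A
(-11, -4.5) — d² to each: A:645.25, B:18.25, C:1082.25, D:424 → nearest is B
(0.5, -8.5) — d² to each: A:182.5, B:270.5, C:648.5, D:238.25 → nearest is A
(18.5, -6.5) — d² to each: A:26.5, B:1134.5, C:240.5, D:276.25 → nearest is A
3 of the 5 points have A as nearest.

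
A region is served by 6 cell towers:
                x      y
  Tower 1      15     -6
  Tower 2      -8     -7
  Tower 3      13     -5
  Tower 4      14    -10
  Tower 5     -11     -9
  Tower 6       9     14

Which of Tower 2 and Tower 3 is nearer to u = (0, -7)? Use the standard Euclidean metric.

Tower 2

Compare squared distances:
d²(u, Tower 2) = (0−(-8))² + (-7−(-7))² = 64 + 0 = 64
d²(u, Tower 3) = (0−13)² + (-7−(-5))² = 169 + 4 = 173
64 < 173, so Tower 2 is closer.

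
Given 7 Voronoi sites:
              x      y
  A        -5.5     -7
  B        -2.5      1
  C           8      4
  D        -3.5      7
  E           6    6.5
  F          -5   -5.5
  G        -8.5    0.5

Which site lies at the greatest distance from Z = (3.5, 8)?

Since √ is increasing, it suffices to compare squared distances:
|ZA|² = (3.5−(-5.5))² + (8−(-7))² = 81 + 225 = 306
|ZB|² = (3.5−(-2.5))² + (8−1)² = 36 + 49 = 85
|ZC|² = (3.5−8)² + (8−4)² = 20.25 + 16 = 36.25
|ZD|² = (3.5−(-3.5))² + (8−7)² = 49 + 1 = 50
|ZE|² = (3.5−6)² + (8−6.5)² = 6.25 + 2.25 = 8.5
|ZF|² = (3.5−(-5))² + (8−(-5.5))² = 72.25 + 182.25 = 254.5
|ZG|² = (3.5−(-8.5))² + (8−0.5)² = 144 + 56.25 = 200.25
The largest is to A.

A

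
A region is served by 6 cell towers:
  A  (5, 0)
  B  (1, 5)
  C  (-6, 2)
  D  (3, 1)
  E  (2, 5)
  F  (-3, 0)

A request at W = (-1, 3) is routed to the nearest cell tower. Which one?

Squared Euclidean distances:
|WA|² = (-1−5)² + (3−0)² = 36 + 9 = 45
|WB|² = (-1−1)² + (3−5)² = 4 + 4 = 8
|WC|² = (-1−(-6))² + (3−2)² = 25 + 1 = 26
|WD|² = (-1−3)² + (3−1)² = 16 + 4 = 20
|WE|² = (-1−2)² + (3−5)² = 9 + 4 = 13
|WF|² = (-1−(-3))² + (3−0)² = 4 + 9 = 13
Minimum is at B.

B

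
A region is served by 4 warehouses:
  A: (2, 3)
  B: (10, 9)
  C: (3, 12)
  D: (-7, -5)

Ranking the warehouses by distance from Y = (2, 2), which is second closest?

C

Compare squared distances (the ordering matches that of the actual distances):
|YA|² = (2−2)² + (2−3)² = 0 + 1 = 1
|YB|² = (2−10)² + (2−9)² = 64 + 49 = 113
|YC|² = (2−3)² + (2−12)² = 1 + 100 = 101
|YD|² = (2−(-7))² + (2−(-5))² = 81 + 49 = 130
Sorted ascending: A, C, B, … — the second-nearest is C.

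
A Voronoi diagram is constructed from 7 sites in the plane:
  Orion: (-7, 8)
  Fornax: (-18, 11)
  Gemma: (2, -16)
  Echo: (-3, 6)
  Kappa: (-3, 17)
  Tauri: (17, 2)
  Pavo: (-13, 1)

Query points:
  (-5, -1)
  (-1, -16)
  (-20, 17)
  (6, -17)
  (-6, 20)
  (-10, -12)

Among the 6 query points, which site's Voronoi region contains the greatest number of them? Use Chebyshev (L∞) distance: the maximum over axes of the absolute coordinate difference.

Gemma

(-5, -1) — d to each: Orion:9, Fornax:13, Gemma:15, Echo:7, Kappa:18, Tauri:22, Pavo:8 → nearest is Echo
(-1, -16) — d to each: Orion:24, Fornax:27, Gemma:3, Echo:22, Kappa:33, Tauri:18, Pavo:17 → nearest is Gemma
(-20, 17) — d to each: Orion:13, Fornax:6, Gemma:33, Echo:17, Kappa:17, Tauri:37, Pavo:16 → nearest is Fornax
(6, -17) — d to each: Orion:25, Fornax:28, Gemma:4, Echo:23, Kappa:34, Tauri:19, Pavo:19 → nearest is Gemma
(-6, 20) — d to each: Orion:12, Fornax:12, Gemma:36, Echo:14, Kappa:3, Tauri:23, Pavo:19 → nearest is Kappa
(-10, -12) — d to each: Orion:20, Fornax:23, Gemma:12, Echo:18, Kappa:29, Tauri:27, Pavo:13 → nearest is Gemma
Tally — Fornax:1, Gemma:3, Echo:1, Kappa:1. Gemma captures the most (3).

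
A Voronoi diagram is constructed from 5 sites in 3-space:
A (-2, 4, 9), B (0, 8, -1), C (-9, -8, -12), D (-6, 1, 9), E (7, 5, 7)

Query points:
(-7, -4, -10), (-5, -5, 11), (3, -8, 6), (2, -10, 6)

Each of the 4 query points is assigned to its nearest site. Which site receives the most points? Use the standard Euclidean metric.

D

(-7, -4, -10) — d² to each: A:450, B:274, C:24, D:387, E:566 → nearest is C
(-5, -5, 11) — d² to each: A:94, B:338, C:554, D:41, E:260 → nearest is D
(3, -8, 6) — d² to each: A:178, B:314, C:468, D:171, E:186 → nearest is D
(2, -10, 6) — d² to each: A:221, B:377, C:449, D:194, E:251 → nearest is D
Tally — C:1, D:3. D captures the most (3).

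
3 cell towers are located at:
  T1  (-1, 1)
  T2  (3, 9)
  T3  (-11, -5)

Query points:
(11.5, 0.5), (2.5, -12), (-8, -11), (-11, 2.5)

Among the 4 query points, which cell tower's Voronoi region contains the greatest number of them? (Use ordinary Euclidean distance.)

(11.5, 0.5) — d² to each: T1:156.5, T2:144.5, T3:536.5 → nearest is T2
(2.5, -12) — d² to each: T1:181.25, T2:441.25, T3:231.25 → nearest is T1
(-8, -11) — d² to each: T1:193, T2:521, T3:45 → nearest is T3
(-11, 2.5) — d² to each: T1:102.25, T2:238.25, T3:56.25 → nearest is T3
Tally — T1:1, T2:1, T3:2. T3 captures the most (2).

T3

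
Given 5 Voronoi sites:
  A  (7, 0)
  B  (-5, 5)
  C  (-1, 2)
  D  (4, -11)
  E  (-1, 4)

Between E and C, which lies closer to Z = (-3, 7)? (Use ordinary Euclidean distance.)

E

Compare squared distances:
|ZE|² = (-3−(-1))² + (7−4)² = 4 + 9 = 13
|ZC|² = (-3−(-1))² + (7−2)² = 4 + 25 = 29
13 < 29, so E is closer.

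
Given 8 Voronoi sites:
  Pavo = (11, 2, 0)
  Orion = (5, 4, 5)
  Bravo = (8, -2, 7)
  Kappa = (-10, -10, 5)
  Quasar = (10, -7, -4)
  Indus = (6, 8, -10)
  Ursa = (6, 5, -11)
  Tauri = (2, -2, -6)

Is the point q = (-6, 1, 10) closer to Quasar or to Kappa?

Compare squared distances:
d²(q, Quasar) = (-6−10)² + (1−(-7))² + (10−(-4))² = 256 + 64 + 196 = 516
d²(q, Kappa) = (-6−(-10))² + (1−(-10))² + (10−5)² = 16 + 121 + 25 = 162
516 > 162, so Kappa is closer.

Kappa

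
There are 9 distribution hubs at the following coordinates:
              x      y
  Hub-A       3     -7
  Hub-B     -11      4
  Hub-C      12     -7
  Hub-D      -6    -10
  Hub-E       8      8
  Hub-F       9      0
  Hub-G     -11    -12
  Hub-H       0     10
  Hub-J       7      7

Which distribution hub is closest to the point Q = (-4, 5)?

Since √ is increasing, it suffices to compare squared distances:
d²(Q, Hub-A) = (-4−3)² + (5−(-7))² = 49 + 144 = 193
d²(Q, Hub-B) = (-4−(-11))² + (5−4)² = 49 + 1 = 50
d²(Q, Hub-C) = (-4−12)² + (5−(-7))² = 256 + 144 = 400
d²(Q, Hub-D) = (-4−(-6))² + (5−(-10))² = 4 + 225 = 229
d²(Q, Hub-E) = (-4−8)² + (5−8)² = 144 + 9 = 153
d²(Q, Hub-F) = (-4−9)² + (5−0)² = 169 + 25 = 194
d²(Q, Hub-G) = (-4−(-11))² + (5−(-12))² = 49 + 289 = 338
d²(Q, Hub-H) = (-4−0)² + (5−10)² = 16 + 25 = 41
d²(Q, Hub-J) = (-4−7)² + (5−7)² = 121 + 4 = 125
Hub-H is nearest.

Hub-H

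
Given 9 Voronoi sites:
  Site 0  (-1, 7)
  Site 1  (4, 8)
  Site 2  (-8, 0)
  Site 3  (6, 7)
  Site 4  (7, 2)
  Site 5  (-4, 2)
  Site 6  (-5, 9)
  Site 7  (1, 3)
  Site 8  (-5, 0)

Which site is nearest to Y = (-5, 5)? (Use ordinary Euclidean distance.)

Site 5

Since √ is increasing, it suffices to compare squared distances:
d²(Y, Site 0) = (-5−(-1))² + (5−7)² = 16 + 4 = 20
d²(Y, Site 1) = (-5−4)² + (5−8)² = 81 + 9 = 90
d²(Y, Site 2) = (-5−(-8))² + (5−0)² = 9 + 25 = 34
d²(Y, Site 3) = (-5−6)² + (5−7)² = 121 + 4 = 125
d²(Y, Site 4) = (-5−7)² + (5−2)² = 144 + 9 = 153
d²(Y, Site 5) = (-5−(-4))² + (5−2)² = 1 + 9 = 10
d²(Y, Site 6) = (-5−(-5))² + (5−9)² = 0 + 16 = 16
d²(Y, Site 7) = (-5−1)² + (5−3)² = 36 + 4 = 40
d²(Y, Site 8) = (-5−(-5))² + (5−0)² = 0 + 25 = 25
Site 5 is nearest.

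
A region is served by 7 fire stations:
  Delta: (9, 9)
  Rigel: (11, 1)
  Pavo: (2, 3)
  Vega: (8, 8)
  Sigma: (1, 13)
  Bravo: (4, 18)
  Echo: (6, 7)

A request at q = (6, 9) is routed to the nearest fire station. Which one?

Echo

Since √ is increasing, it suffices to compare squared distances:
d²(q, Delta) = (6−9)² + (9−9)² = 9 + 0 = 9
d²(q, Rigel) = (6−11)² + (9−1)² = 25 + 64 = 89
d²(q, Pavo) = (6−2)² + (9−3)² = 16 + 36 = 52
d²(q, Vega) = (6−8)² + (9−8)² = 4 + 1 = 5
d²(q, Sigma) = (6−1)² + (9−13)² = 25 + 16 = 41
d²(q, Bravo) = (6−4)² + (9−18)² = 4 + 81 = 85
d²(q, Echo) = (6−6)² + (9−7)² = 0 + 4 = 4
The smallest is to Echo, so q lies in the Voronoi region of Echo.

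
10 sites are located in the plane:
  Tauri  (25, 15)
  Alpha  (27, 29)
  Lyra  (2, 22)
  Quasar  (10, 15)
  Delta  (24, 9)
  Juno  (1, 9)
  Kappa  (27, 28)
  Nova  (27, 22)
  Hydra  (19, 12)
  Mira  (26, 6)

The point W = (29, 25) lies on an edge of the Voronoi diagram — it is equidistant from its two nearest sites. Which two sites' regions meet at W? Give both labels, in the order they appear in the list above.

Squared distances from W to each site:
d²(W, Tauri) = (29−25)² + (25−15)² = 16 + 100 = 116
d²(W, Alpha) = (29−27)² + (25−29)² = 4 + 16 = 20
d²(W, Lyra) = (29−2)² + (25−22)² = 729 + 9 = 738
d²(W, Quasar) = (29−10)² + (25−15)² = 361 + 100 = 461
d²(W, Delta) = (29−24)² + (25−9)² = 25 + 256 = 281
d²(W, Juno) = (29−1)² + (25−9)² = 784 + 256 = 1040
d²(W, Kappa) = (29−27)² + (25−28)² = 4 + 9 = 13
d²(W, Nova) = (29−27)² + (25−22)² = 4 + 9 = 13
d²(W, Hydra) = (29−19)² + (25−12)² = 100 + 169 = 269
d²(W, Mira) = (29−26)² + (25−6)² = 9 + 361 = 370
W is equidistant from Kappa and Nova (both at squared distance 13), and every other site is strictly farther — so W lies on the Kappa–Nova Voronoi edge.

Kappa and Nova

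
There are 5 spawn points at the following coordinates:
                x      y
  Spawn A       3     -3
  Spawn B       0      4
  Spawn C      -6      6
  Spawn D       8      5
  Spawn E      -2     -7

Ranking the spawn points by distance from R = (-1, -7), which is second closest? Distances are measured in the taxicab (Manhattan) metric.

Spawn A

d(R, Spawn A) = |-1−3| + |-7−(-3)| = 4 + 4 = 8
d(R, Spawn B) = |-1−0| + |-7−4| = 1 + 11 = 12
d(R, Spawn C) = |-1−(-6)| + |-7−6| = 5 + 13 = 18
d(R, Spawn D) = |-1−8| + |-7−5| = 9 + 12 = 21
d(R, Spawn E) = |-1−(-2)| + |-7−(-7)| = 1 + 0 = 1
Sorted ascending: Spawn E, Spawn A, Spawn B, … — the second-nearest is Spawn A.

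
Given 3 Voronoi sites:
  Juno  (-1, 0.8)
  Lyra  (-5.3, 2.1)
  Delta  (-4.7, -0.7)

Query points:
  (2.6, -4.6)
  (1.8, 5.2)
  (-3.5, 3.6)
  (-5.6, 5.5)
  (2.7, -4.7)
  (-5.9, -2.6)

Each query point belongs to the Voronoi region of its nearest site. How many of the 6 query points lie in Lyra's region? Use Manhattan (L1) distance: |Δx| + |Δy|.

(2.6, -4.6) — d to each: Juno:9, Lyra:14.6, Delta:11.2 → nearest is Juno
(1.8, 5.2) — d to each: Juno:7.2, Lyra:10.2, Delta:12.4 → nearest is Juno
(-3.5, 3.6) — d to each: Juno:5.3, Lyra:3.3, Delta:5.5 → nearest is Lyra
(-5.6, 5.5) — d to each: Juno:9.3, Lyra:3.7, Delta:7.1 → nearest is Lyra
(2.7, -4.7) — d to each: Juno:9.2, Lyra:14.8, Delta:11.4 → nearest is Juno
(-5.9, -2.6) — d to each: Juno:8.3, Lyra:5.3, Delta:3.1 → nearest is Delta
2 of the 6 points have Lyra as nearest.

2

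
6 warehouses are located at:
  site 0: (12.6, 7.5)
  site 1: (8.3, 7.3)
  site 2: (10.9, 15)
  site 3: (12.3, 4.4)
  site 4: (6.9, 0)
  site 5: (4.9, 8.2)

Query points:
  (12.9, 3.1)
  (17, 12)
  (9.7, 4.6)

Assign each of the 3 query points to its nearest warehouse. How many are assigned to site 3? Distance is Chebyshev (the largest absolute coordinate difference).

(12.9, 3.1) — d to each: site 0:4.4, site 1:4.6, site 2:11.9, site 3:1.3, site 4:6, site 5:8 → nearest is site 3
(17, 12) — d to each: site 0:4.5, site 1:8.7, site 2:6.1, site 3:7.6, site 4:12, site 5:12.1 → nearest is site 0
(9.7, 4.6) — d to each: site 0:2.9, site 1:2.7, site 2:10.4, site 3:2.6, site 4:4.6, site 5:4.8 → nearest is site 3
2 of the 3 points have site 3 as nearest.

2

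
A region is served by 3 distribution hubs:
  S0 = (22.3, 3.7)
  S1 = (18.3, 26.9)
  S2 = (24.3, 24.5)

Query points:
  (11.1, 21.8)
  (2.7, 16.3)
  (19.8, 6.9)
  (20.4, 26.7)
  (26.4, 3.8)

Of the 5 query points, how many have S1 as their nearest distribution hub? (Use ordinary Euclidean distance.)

3

(11.1, 21.8) — d² to each: S0:453.05, S1:77.85, S2:181.53 → nearest is S1
(2.7, 16.3) — d² to each: S0:542.92, S1:355.72, S2:533.8 → nearest is S1
(19.8, 6.9) — d² to each: S0:16.49, S1:402.25, S2:330.01 → nearest is S0
(20.4, 26.7) — d² to each: S0:532.61, S1:4.45, S2:20.05 → nearest is S1
(26.4, 3.8) — d² to each: S0:16.82, S1:599.22, S2:432.9 → nearest is S0
3 of the 5 points have S1 as nearest.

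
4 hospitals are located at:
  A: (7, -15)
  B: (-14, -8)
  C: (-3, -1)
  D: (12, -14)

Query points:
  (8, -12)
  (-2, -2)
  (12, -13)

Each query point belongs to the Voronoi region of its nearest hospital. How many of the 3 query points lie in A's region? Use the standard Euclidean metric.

1

(8, -12) — d² to each: A:10, B:500, C:242, D:20 → nearest is A
(-2, -2) — d² to each: A:250, B:180, C:2, D:340 → nearest is C
(12, -13) — d² to each: A:29, B:701, C:369, D:1 → nearest is D
1 of the 3 points has A as nearest.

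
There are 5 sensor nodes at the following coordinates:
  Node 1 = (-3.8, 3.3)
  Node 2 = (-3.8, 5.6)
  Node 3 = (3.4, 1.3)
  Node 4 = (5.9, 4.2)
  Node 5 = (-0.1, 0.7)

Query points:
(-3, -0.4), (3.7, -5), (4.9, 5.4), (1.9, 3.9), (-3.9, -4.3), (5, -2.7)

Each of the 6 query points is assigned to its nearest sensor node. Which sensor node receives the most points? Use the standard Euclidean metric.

(-3, -0.4) — d² to each: Node 1:14.33, Node 2:36.64, Node 3:43.85, Node 4:100.37, Node 5:9.62 → nearest is Node 5
(3.7, -5) — d² to each: Node 1:125.14, Node 2:168.61, Node 3:39.78, Node 4:89.48, Node 5:46.93 → nearest is Node 3
(4.9, 5.4) — d² to each: Node 1:80.1, Node 2:75.73, Node 3:19.06, Node 4:2.44, Node 5:47.09 → nearest is Node 4
(1.9, 3.9) — d² to each: Node 1:32.85, Node 2:35.38, Node 3:9.01, Node 4:16.09, Node 5:14.24 → nearest is Node 3
(-3.9, -4.3) — d² to each: Node 1:57.77, Node 2:98.02, Node 3:84.65, Node 4:168.29, Node 5:39.44 → nearest is Node 5
(5, -2.7) — d² to each: Node 1:113.44, Node 2:146.33, Node 3:18.56, Node 4:48.42, Node 5:37.57 → nearest is Node 3
Tally — Node 3:3, Node 4:1, Node 5:2. Node 3 captures the most (3).

Node 3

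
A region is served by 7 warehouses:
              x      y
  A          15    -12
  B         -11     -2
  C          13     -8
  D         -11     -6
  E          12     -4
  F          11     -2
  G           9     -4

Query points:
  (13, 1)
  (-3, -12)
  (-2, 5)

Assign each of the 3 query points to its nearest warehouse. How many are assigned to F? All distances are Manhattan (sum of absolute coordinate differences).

1

(13, 1) — d to each: A:15, B:27, C:9, D:31, E:6, F:5, G:9 → nearest is F
(-3, -12) — d to each: A:18, B:18, C:20, D:14, E:23, F:24, G:20 → nearest is D
(-2, 5) — d to each: A:34, B:16, C:28, D:20, E:23, F:20, G:20 → nearest is B
1 of the 3 points has F as nearest.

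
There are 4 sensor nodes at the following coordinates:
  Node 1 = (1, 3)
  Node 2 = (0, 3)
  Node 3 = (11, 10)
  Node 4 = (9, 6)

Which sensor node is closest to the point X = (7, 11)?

Node 3

Since √ is increasing, it suffices to compare squared distances:
d²(X, Node 1) = (7−1)² + (11−3)² = 36 + 64 = 100
d²(X, Node 2) = (7−0)² + (11−3)² = 49 + 64 = 113
d²(X, Node 3) = (7−11)² + (11−10)² = 16 + 1 = 17
d²(X, Node 4) = (7−9)² + (11−6)² = 4 + 25 = 29
Node 3 is nearest.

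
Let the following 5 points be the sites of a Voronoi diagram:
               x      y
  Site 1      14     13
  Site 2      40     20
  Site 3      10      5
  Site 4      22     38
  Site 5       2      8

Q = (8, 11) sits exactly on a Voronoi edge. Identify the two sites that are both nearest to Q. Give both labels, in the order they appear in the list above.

Squared distances from Q to each site:
d²(Q, Site 1) = (8−14)² + (11−13)² = 36 + 4 = 40
d²(Q, Site 2) = (8−40)² + (11−20)² = 1024 + 81 = 1105
d²(Q, Site 3) = (8−10)² + (11−5)² = 4 + 36 = 40
d²(Q, Site 4) = (8−22)² + (11−38)² = 196 + 729 = 925
d²(Q, Site 5) = (8−2)² + (11−8)² = 36 + 9 = 45
Q is equidistant from Site 1 and Site 3 (both at squared distance 40), and every other site is strictly farther — so Q lies on the Site 1–Site 3 Voronoi edge.

Site 1 and Site 3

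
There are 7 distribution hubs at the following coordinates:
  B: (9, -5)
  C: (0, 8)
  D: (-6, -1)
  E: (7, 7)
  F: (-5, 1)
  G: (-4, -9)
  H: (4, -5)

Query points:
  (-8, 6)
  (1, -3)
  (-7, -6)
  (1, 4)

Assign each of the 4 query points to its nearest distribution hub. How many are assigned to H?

(-8, 6) — d² to each: B:410, C:68, D:53, E:226, F:34, G:241, H:265 → nearest is F
(1, -3) — d² to each: B:68, C:122, D:53, E:136, F:52, G:61, H:13 → nearest is H
(-7, -6) — d² to each: B:257, C:245, D:26, E:365, F:53, G:18, H:122 → nearest is G
(1, 4) — d² to each: B:145, C:17, D:74, E:45, F:45, G:194, H:90 → nearest is C
1 of the 4 points has H as nearest.

1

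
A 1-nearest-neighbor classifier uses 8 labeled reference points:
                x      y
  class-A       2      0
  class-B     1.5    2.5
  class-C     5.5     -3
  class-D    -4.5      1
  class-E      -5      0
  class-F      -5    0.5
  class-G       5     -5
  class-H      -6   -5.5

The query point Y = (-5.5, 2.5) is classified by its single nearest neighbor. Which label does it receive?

class-D

Compare squared distances (the ordering matches that of the actual distances):
d²(Y, class-A) = (-5.5−2)² + (2.5−0)² = 56.25 + 6.25 = 62.5
d²(Y, class-B) = (-5.5−1.5)² + (2.5−2.5)² = 49 + 0 = 49
d²(Y, class-C) = (-5.5−5.5)² + (2.5−(-3))² = 121 + 30.25 = 151.25
d²(Y, class-D) = (-5.5−(-4.5))² + (2.5−1)² = 1 + 2.25 = 3.25
d²(Y, class-E) = (-5.5−(-5))² + (2.5−0)² = 0.25 + 6.25 = 6.5
d²(Y, class-F) = (-5.5−(-5))² + (2.5−0.5)² = 0.25 + 4 = 4.25
d²(Y, class-G) = (-5.5−5)² + (2.5−(-5))² = 110.25 + 56.25 = 166.5
d²(Y, class-H) = (-5.5−(-6))² + (2.5−(-5.5))² = 0.25 + 64 = 64.25
The smallest is to class-D, so Y lies in the Voronoi region of class-D.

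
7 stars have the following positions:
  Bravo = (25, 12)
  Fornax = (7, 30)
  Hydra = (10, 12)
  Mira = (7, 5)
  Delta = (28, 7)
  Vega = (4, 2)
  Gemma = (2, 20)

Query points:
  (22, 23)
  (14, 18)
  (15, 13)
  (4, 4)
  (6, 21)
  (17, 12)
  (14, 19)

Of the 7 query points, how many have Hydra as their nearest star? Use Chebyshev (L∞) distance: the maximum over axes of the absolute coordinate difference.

4

(22, 23) — d to each: Bravo:11, Fornax:15, Hydra:12, Mira:18, Delta:16, Vega:21, Gemma:20 → nearest is Bravo
(14, 18) — d to each: Bravo:11, Fornax:12, Hydra:6, Mira:13, Delta:14, Vega:16, Gemma:12 → nearest is Hydra
(15, 13) — d to each: Bravo:10, Fornax:17, Hydra:5, Mira:8, Delta:13, Vega:11, Gemma:13 → nearest is Hydra
(4, 4) — d to each: Bravo:21, Fornax:26, Hydra:8, Mira:3, Delta:24, Vega:2, Gemma:16 → nearest is Vega
(6, 21) — d to each: Bravo:19, Fornax:9, Hydra:9, Mira:16, Delta:22, Vega:19, Gemma:4 → nearest is Gemma
(17, 12) — d to each: Bravo:8, Fornax:18, Hydra:7, Mira:10, Delta:11, Vega:13, Gemma:15 → nearest is Hydra
(14, 19) — d to each: Bravo:11, Fornax:11, Hydra:7, Mira:14, Delta:14, Vega:17, Gemma:12 → nearest is Hydra
4 of the 7 points have Hydra as nearest.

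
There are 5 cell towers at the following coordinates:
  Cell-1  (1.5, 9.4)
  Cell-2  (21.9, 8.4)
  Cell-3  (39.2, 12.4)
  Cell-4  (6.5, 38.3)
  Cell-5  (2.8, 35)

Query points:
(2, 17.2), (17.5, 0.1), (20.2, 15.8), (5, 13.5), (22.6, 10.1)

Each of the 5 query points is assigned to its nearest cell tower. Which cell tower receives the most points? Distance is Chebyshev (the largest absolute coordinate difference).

Cell-2

(2, 17.2) — d to each: Cell-1:7.8, Cell-2:19.9, Cell-3:37.2, Cell-4:21.1, Cell-5:17.8 → nearest is Cell-1
(17.5, 0.1) — d to each: Cell-1:16, Cell-2:8.3, Cell-3:21.7, Cell-4:38.2, Cell-5:34.9 → nearest is Cell-2
(20.2, 15.8) — d to each: Cell-1:18.7, Cell-2:7.4, Cell-3:19, Cell-4:22.5, Cell-5:19.2 → nearest is Cell-2
(5, 13.5) — d to each: Cell-1:4.1, Cell-2:16.9, Cell-3:34.2, Cell-4:24.8, Cell-5:21.5 → nearest is Cell-1
(22.6, 10.1) — d to each: Cell-1:21.1, Cell-2:1.7, Cell-3:16.6, Cell-4:28.2, Cell-5:24.9 → nearest is Cell-2
Tally — Cell-1:2, Cell-2:3. Cell-2 captures the most (3).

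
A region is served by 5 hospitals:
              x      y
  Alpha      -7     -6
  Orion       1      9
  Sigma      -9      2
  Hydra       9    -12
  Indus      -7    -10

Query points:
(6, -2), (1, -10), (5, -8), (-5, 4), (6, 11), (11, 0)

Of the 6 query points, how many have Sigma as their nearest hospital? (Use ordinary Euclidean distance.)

1

(6, -2) — d² to each: Alpha:185, Orion:146, Sigma:241, Hydra:109, Indus:233 → nearest is Hydra
(1, -10) — d² to each: Alpha:80, Orion:361, Sigma:244, Hydra:68, Indus:64 → nearest is Indus
(5, -8) — d² to each: Alpha:148, Orion:305, Sigma:296, Hydra:32, Indus:148 → nearest is Hydra
(-5, 4) — d² to each: Alpha:104, Orion:61, Sigma:20, Hydra:452, Indus:200 → nearest is Sigma
(6, 11) — d² to each: Alpha:458, Orion:29, Sigma:306, Hydra:538, Indus:610 → nearest is Orion
(11, 0) — d² to each: Alpha:360, Orion:181, Sigma:404, Hydra:148, Indus:424 → nearest is Hydra
1 of the 6 points has Sigma as nearest.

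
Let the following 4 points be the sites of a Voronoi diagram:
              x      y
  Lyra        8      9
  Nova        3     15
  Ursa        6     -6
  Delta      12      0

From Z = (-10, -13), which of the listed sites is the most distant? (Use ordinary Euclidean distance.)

Compare squared distances (the ordering matches that of the actual distances):
d²(Z, Lyra) = (-10−8)² + (-13−9)² = 324 + 484 = 808
d²(Z, Nova) = (-10−3)² + (-13−15)² = 169 + 784 = 953
d²(Z, Ursa) = (-10−6)² + (-13−(-6))² = 256 + 49 = 305
d²(Z, Delta) = (-10−12)² + (-13−0)² = 484 + 169 = 653
The largest is to Nova.

Nova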